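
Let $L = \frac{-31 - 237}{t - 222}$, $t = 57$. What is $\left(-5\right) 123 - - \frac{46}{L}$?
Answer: $- \frac{78615}{134} \approx -586.68$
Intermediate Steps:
$L = \frac{268}{165}$ ($L = \frac{-31 - 237}{57 - 222} = - \frac{268}{-165} = \left(-268\right) \left(- \frac{1}{165}\right) = \frac{268}{165} \approx 1.6242$)
$\left(-5\right) 123 - - \frac{46}{L} = \left(-5\right) 123 - - \frac{46}{\frac{268}{165}} = -615 - \left(-46\right) \frac{165}{268} = -615 - - \frac{3795}{134} = -615 + \frac{3795}{134} = - \frac{78615}{134}$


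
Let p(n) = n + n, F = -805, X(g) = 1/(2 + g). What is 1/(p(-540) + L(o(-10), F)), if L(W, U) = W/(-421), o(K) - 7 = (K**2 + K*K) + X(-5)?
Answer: -1263/1364660 ≈ -0.00092551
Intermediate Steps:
o(K) = 20/3 + 2*K**2 (o(K) = 7 + ((K**2 + K*K) + 1/(2 - 5)) = 7 + ((K**2 + K**2) + 1/(-3)) = 7 + (2*K**2 - 1/3) = 7 + (-1/3 + 2*K**2) = 20/3 + 2*K**2)
L(W, U) = -W/421 (L(W, U) = W*(-1/421) = -W/421)
p(n) = 2*n
1/(p(-540) + L(o(-10), F)) = 1/(2*(-540) - (20/3 + 2*(-10)**2)/421) = 1/(-1080 - (20/3 + 2*100)/421) = 1/(-1080 - (20/3 + 200)/421) = 1/(-1080 - 1/421*620/3) = 1/(-1080 - 620/1263) = 1/(-1364660/1263) = -1263/1364660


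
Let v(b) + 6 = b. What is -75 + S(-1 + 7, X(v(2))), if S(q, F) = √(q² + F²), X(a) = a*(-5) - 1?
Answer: -75 + √397 ≈ -55.075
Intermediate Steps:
v(b) = -6 + b
X(a) = -1 - 5*a (X(a) = -5*a - 1 = -1 - 5*a)
S(q, F) = √(F² + q²)
-75 + S(-1 + 7, X(v(2))) = -75 + √((-1 - 5*(-6 + 2))² + (-1 + 7)²) = -75 + √((-1 - 5*(-4))² + 6²) = -75 + √((-1 + 20)² + 36) = -75 + √(19² + 36) = -75 + √(361 + 36) = -75 + √397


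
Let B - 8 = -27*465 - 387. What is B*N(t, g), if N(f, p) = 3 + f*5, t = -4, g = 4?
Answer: 219878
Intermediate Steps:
N(f, p) = 3 + 5*f
B = -12934 (B = 8 + (-27*465 - 387) = 8 + (-12555 - 387) = 8 - 12942 = -12934)
B*N(t, g) = -12934*(3 + 5*(-4)) = -12934*(3 - 20) = -12934*(-17) = 219878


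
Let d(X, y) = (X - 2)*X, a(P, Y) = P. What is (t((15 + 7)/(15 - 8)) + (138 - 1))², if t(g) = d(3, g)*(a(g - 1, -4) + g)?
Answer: 1144900/49 ≈ 23365.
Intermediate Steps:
d(X, y) = X*(-2 + X) (d(X, y) = (-2 + X)*X = X*(-2 + X))
t(g) = -3 + 6*g (t(g) = (3*(-2 + 3))*((g - 1) + g) = (3*1)*((-1 + g) + g) = 3*(-1 + 2*g) = -3 + 6*g)
(t((15 + 7)/(15 - 8)) + (138 - 1))² = ((-3 + 6*((15 + 7)/(15 - 8))) + (138 - 1))² = ((-3 + 6*(22/7)) + 137)² = ((-3 + 132/7) + 137)² = (111/7 + 137)² = (1070/7)² = 1144900/49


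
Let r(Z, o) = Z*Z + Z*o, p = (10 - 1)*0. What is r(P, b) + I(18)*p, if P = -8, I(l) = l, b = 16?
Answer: -64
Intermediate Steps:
p = 0 (p = 9*0 = 0)
r(Z, o) = Z² + Z*o
r(P, b) + I(18)*p = -8*(-8 + 16) + 18*0 = -8*8 + 0 = -64 + 0 = -64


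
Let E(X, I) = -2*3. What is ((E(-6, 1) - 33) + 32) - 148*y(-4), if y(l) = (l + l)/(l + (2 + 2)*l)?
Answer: -331/5 ≈ -66.200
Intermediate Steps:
y(l) = 2/5 (y(l) = (2*l)/(l + 4*l) = (2*l)/((5*l)) = (2*l)*(1/(5*l)) = 2/5)
E(X, I) = -6
((E(-6, 1) - 33) + 32) - 148*y(-4) = ((-6 - 33) + 32) - 148*2/5 = (-39 + 32) - 296/5 = -7 - 296/5 = -331/5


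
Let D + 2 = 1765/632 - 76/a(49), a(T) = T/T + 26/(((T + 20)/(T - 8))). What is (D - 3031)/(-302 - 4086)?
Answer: 2176942493/3147600160 ≈ 0.69162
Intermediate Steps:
a(T) = 1 + 26*(-8 + T)/(20 + T) (a(T) = 1 + 26/(((20 + T)/(-8 + T))) = 1 + 26*((-8 + T)/(20 + T)) = 1 + 26*(-8 + T)/(20 + T))
D = -2745573/717320 (D = -2 + (1765/632 - 76*(20 + 49)/(-188 + 27*49)) = -2 + (1765*(1/632) - 76*69/(-188 + 1323)) = -2 + (1765/632 - 76/((1/69)*1135)) = -2 + (1765/632 - 76/1135/69) = -2 + (1765/632 - 76*69/1135) = -2 + (1765/632 - 5244/1135) = -2 - 1310933/717320 = -2745573/717320 ≈ -3.8275)
(D - 3031)/(-302 - 4086) = (-2745573/717320 - 3031)/(-302 - 4086) = -2176942493/717320/(-4388) = -2176942493/717320*(-1/4388) = 2176942493/3147600160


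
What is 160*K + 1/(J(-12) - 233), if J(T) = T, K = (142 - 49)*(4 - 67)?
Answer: -229672801/245 ≈ -9.3744e+5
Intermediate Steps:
K = -5859 (K = 93*(-63) = -5859)
160*K + 1/(J(-12) - 233) = 160*(-5859) + 1/(-12 - 233) = -937440 + 1/(-245) = -937440 - 1/245 = -229672801/245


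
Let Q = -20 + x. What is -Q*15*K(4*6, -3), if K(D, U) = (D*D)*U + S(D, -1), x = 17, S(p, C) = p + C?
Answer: -76725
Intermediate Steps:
S(p, C) = C + p
Q = -3 (Q = -20 + 17 = -3)
K(D, U) = -1 + D + U*D² (K(D, U) = (D*D)*U + (-1 + D) = D²*U + (-1 + D) = U*D² + (-1 + D) = -1 + D + U*D²)
-Q*15*K(4*6, -3) = -(-3*15)*(-1 + 4*6 - 3*(4*6)²) = -(-45)*(-1 + 24 - 3*24²) = -(-45)*(-1 + 24 - 3*576) = -(-45)*(-1 + 24 - 1728) = -(-45)*(-1705) = -1*76725 = -76725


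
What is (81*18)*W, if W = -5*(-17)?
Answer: 123930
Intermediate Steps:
W = 85
(81*18)*W = (81*18)*85 = 1458*85 = 123930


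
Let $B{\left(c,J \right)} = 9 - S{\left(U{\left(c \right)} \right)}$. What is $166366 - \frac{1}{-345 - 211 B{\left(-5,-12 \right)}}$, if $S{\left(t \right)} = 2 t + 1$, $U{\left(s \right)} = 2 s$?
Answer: $\frac{1040286599}{6253} \approx 1.6637 \cdot 10^{5}$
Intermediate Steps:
$S{\left(t \right)} = 1 + 2 t$
$B{\left(c,J \right)} = 8 - 4 c$ ($B{\left(c,J \right)} = 9 - \left(1 + 2 \cdot 2 c\right) = 9 - \left(1 + 4 c\right) = 8 - 4 c$)
$166366 - \frac{1}{-345 - 211 B{\left(-5,-12 \right)}} = 166366 - \frac{1}{-345 - 211 \left(8 - -20\right)} = 166366 - \frac{1}{-345 - 211 \left(8 + 20\right)} = 166366 - \frac{1}{-345 - 5908} = 166366 - \frac{1}{-6253} = 166366 - - \frac{1}{6253} = 166366 + \frac{1}{6253} = \frac{1040286599}{6253}$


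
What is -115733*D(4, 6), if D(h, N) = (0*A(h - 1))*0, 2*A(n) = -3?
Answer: 0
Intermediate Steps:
A(n) = -3/2 (A(n) = (1/2)*(-3) = -3/2)
D(h, N) = 0 (D(h, N) = (0*(-3/2))*0 = 0*0 = 0)
-115733*D(4, 6) = -115733*0 = 0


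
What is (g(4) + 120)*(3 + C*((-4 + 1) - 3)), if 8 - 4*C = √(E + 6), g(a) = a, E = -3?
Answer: -1116 + 186*√3 ≈ -793.84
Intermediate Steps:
C = 2 - √3/4 (C = 2 - √(-3 + 6)/4 = 2 - √3/4 ≈ 1.5670)
(g(4) + 120)*(3 + C*((-4 + 1) - 3)) = (4 + 120)*(3 + (2 - √3/4)*((-4 + 1) - 3)) = 124*(3 + (2 - √3/4)*(-3 - 3)) = 124*(3 + (2 - √3/4)*(-6)) = 124*(3 + (-12 + 3*√3/2)) = 124*(-9 + 3*√3/2) = -1116 + 186*√3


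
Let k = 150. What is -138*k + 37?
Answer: -20663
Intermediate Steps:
-138*k + 37 = -138*150 + 37 = -20700 + 37 = -20663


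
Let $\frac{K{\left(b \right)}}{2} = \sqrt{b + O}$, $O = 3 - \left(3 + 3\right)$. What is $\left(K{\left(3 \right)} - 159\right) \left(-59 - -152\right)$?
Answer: $-14787$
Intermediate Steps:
$O = -3$ ($O = 3 - 6 = -3$)
$K{\left(b \right)} = 2 \sqrt{-3 + b}$ ($K{\left(b \right)} = 2 \sqrt{b - 3} = 2 \sqrt{-3 + b}$)
$\left(K{\left(3 \right)} - 159\right) \left(-59 - -152\right) = \left(2 \sqrt{-3 + 3} - 159\right) \left(-59 - -152\right) = \left(2 \sqrt{0} - 159\right) \left(-59 + 152\right) = \left(2 \cdot 0 - 159\right) 93 = \left(0 - 159\right) 93 = \left(-159\right) 93 = -14787$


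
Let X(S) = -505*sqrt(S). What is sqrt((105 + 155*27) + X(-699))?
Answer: sqrt(4290 - 505*I*sqrt(699)) ≈ 95.692 - 69.763*I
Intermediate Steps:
sqrt((105 + 155*27) + X(-699)) = sqrt((105 + 155*27) - 505*I*sqrt(699)) = sqrt((105 + 4185) - 505*I*sqrt(699)) = sqrt(4290 - 505*I*sqrt(699))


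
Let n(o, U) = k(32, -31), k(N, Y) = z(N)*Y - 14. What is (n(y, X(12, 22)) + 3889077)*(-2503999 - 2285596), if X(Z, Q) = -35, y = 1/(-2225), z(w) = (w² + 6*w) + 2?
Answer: -18446191171475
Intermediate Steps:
z(w) = 2 + w² + 6*w
y = -1/2225 ≈ -0.00044944
k(N, Y) = -14 + Y*(2 + N² + 6*N) (k(N, Y) = (2 + N² + 6*N)*Y - 14 = Y*(2 + N² + 6*N) - 14 = -14 + Y*(2 + N² + 6*N))
n(o, U) = -37772 (n(o, U) = -14 - 31*(2 + 32² + 6*32) = -14 - 31*(2 + 1024 + 192) = -14 - 31*1218 = -14 - 37758 = -37772)
(n(y, X(12, 22)) + 3889077)*(-2503999 - 2285596) = (-37772 + 3889077)*(-2503999 - 2285596) = 3851305*(-4789595) = -18446191171475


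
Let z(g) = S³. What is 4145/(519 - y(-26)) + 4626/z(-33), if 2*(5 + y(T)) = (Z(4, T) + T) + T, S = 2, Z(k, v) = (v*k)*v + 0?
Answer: 919223/1604 ≈ 573.08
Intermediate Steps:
Z(k, v) = k*v² (Z(k, v) = (k*v)*v + 0 = k*v² + 0 = k*v²)
z(g) = 8 (z(g) = 2³ = 8)
y(T) = -5 + T + 2*T² (y(T) = -5 + ((4*T² + T) + T)/2 = -5 + ((T + 4*T²) + T)/2 = -5 + (2*T + 4*T²)/2 = -5 + (T + 2*T²) = -5 + T + 2*T²)
4145/(519 - y(-26)) + 4626/z(-33) = 4145/(519 - (-5 - 26 + 2*(-26)²)) + 4626/8 = 4145/(519 - (-5 - 26 + 2*676)) + 4626*(⅛) = 4145/(519 - (-5 - 26 + 1352)) + 2313/4 = 4145/(519 - 1*1321) + 2313/4 = 4145/(519 - 1321) + 2313/4 = 4145/(-802) + 2313/4 = 4145*(-1/802) + 2313/4 = -4145/802 + 2313/4 = 919223/1604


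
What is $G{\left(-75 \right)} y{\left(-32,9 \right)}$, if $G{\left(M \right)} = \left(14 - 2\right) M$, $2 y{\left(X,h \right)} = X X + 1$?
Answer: $-461250$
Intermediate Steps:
$y{\left(X,h \right)} = \frac{1}{2} + \frac{X^{2}}{2}$ ($y{\left(X,h \right)} = \frac{X X + 1}{2} = \frac{X^{2} + 1}{2} = \frac{1 + X^{2}}{2} = \frac{1}{2} + \frac{X^{2}}{2}$)
$G{\left(M \right)} = 12 M$ ($G{\left(M \right)} = \left(14 - 2\right) M = 12 M$)
$G{\left(-75 \right)} y{\left(-32,9 \right)} = 12 \left(-75\right) \left(\frac{1}{2} + \frac{\left(-32\right)^{2}}{2}\right) = - 900 \left(\frac{1}{2} + \frac{1}{2} \cdot 1024\right) = - 900 \left(\frac{1}{2} + 512\right) = \left(-900\right) \frac{1025}{2} = -461250$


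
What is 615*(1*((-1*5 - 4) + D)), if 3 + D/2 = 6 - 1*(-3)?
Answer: 1845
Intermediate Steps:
D = 12 (D = -6 + 2*(6 - 1*(-3)) = -6 + 2*(6 + 3) = -6 + 2*9 = -6 + 18 = 12)
615*(1*((-1*5 - 4) + D)) = 615*(1*((-1*5 - 4) + 12)) = 615*(1*((-5 - 4) + 12)) = 615*(1*(-9 + 12)) = 615*(1*3) = 615*3 = 1845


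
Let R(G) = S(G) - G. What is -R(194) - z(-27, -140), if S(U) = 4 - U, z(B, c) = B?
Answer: 411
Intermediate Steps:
R(G) = 4 - 2*G (R(G) = (4 - G) - G = 4 - 2*G)
-R(194) - z(-27, -140) = -(4 - 2*194) - 1*(-27) = -(4 - 388) + 27 = -1*(-384) + 27 = 384 + 27 = 411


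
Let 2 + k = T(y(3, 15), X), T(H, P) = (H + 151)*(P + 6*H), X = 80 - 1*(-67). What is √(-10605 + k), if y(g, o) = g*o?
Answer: 5*√2845 ≈ 266.69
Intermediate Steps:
X = 147 (X = 80 + 67 = 147)
T(H, P) = (151 + H)*(P + 6*H)
k = 81730 (k = -2 + (6*(3*15)² + 151*147 + 906*(3*15) + (3*15)*147) = -2 + (6*45² + 22197 + 906*45 + 45*147) = -2 + (6*2025 + 22197 + 40770 + 6615) = -2 + (12150 + 22197 + 40770 + 6615) = -2 + 81732 = 81730)
√(-10605 + k) = √(-10605 + 81730) = √71125 = 5*√2845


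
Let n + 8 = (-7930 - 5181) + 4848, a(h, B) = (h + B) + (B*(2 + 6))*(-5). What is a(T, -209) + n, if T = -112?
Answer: -232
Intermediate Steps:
a(h, B) = h - 39*B (a(h, B) = (B + h) + (B*8)*(-5) = (B + h) + (8*B)*(-5) = (B + h) - 40*B = h - 39*B)
n = -8271 (n = -8 + ((-7930 - 5181) + 4848) = -8 + (-13111 + 4848) = -8 - 8263 = -8271)
a(T, -209) + n = (-112 - 39*(-209)) - 8271 = (-112 + 8151) - 8271 = 8039 - 8271 = -232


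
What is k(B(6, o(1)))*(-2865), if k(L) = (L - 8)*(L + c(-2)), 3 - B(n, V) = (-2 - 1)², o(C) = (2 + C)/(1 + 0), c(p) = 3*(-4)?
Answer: -721980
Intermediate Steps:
c(p) = -12
o(C) = 2 + C (o(C) = (2 + C)/1 = (2 + C)*1 = 2 + C)
B(n, V) = -6 (B(n, V) = 3 - (-2 - 1)² = 3 - 1*(-3)² = 3 - 1*9 = 3 - 9 = -6)
k(L) = (-12 + L)*(-8 + L) (k(L) = (L - 8)*(L - 12) = (-8 + L)*(-12 + L) = (-12 + L)*(-8 + L))
k(B(6, o(1)))*(-2865) = (96 + (-6)² - 20*(-6))*(-2865) = (96 + 36 + 120)*(-2865) = 252*(-2865) = -721980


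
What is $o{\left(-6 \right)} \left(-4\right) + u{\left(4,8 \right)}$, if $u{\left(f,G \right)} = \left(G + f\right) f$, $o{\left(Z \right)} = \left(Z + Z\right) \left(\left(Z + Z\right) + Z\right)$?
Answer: $-816$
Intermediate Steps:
$o{\left(Z \right)} = 6 Z^{2}$ ($o{\left(Z \right)} = 2 Z \left(2 Z + Z\right) = 2 Z 3 Z = 6 Z^{2}$)
$u{\left(f,G \right)} = f \left(G + f\right)$
$o{\left(-6 \right)} \left(-4\right) + u{\left(4,8 \right)} = 6 \left(-6\right)^{2} \left(-4\right) + 4 \left(8 + 4\right) = 6 \cdot 36 \left(-4\right) + 4 \cdot 12 = 216 \left(-4\right) + 48 = -864 + 48 = -816$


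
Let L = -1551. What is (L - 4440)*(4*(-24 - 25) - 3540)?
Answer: 22382376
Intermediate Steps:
(L - 4440)*(4*(-24 - 25) - 3540) = (-1551 - 4440)*(4*(-24 - 25) - 3540) = -5991*(4*(-49) - 3540) = -5991*(-196 - 3540) = -5991*(-3736) = 22382376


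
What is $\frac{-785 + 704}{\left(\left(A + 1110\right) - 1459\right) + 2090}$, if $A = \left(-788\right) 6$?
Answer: $\frac{81}{2987} \approx 0.027118$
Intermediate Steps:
$A = -4728$
$\frac{-785 + 704}{\left(\left(A + 1110\right) - 1459\right) + 2090} = \frac{-785 + 704}{\left(\left(-4728 + 1110\right) - 1459\right) + 2090} = - \frac{81}{\left(-3618 - 1459\right) + 2090} = - \frac{81}{-5077 + 2090} = - \frac{81}{-2987} = \left(-81\right) \left(- \frac{1}{2987}\right) = \frac{81}{2987}$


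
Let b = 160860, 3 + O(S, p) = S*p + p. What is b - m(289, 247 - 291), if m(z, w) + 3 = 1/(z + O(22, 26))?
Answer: 142202891/884 ≈ 1.6086e+5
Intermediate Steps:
O(S, p) = -3 + p + S*p (O(S, p) = -3 + (S*p + p) = -3 + (p + S*p) = -3 + p + S*p)
m(z, w) = -3 + 1/(595 + z) (m(z, w) = -3 + 1/(z + (-3 + 26 + 22*26)) = -3 + 1/(z + (-3 + 26 + 572)) = -3 + 1/(z + 595) = -3 + 1/(595 + z))
b - m(289, 247 - 291) = 160860 - (-1784 - 3*289)/(595 + 289) = 160860 - (-1784 - 867)/884 = 160860 - (-2651)/884 = 160860 - 1*(-2651/884) = 160860 + 2651/884 = 142202891/884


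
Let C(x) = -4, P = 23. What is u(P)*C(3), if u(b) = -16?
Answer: 64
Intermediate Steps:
u(P)*C(3) = -16*(-4) = 64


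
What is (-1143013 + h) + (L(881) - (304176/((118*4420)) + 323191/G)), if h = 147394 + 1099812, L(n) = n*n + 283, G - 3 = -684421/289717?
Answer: 13850635288533/37056838 ≈ 3.7377e+5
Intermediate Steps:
G = 184730/289717 (G = 3 - 684421/289717 = 184730/289717 ≈ 0.63762)
L(n) = 283 + n² (L(n) = n² + 283 = 283 + n²)
h = 1247206
(-1143013 + h) + (L(881) - (304176/((118*4420)) + 323191/G)) = (-1143013 + 1247206) + ((283 + 881²) - (304176/((118*4420)) + 323191/(184730/289717))) = 104193 + ((283 + 776161) - (304176/521560 + 323191*(289717/184730))) = 104193 + (776444 - (304176*(1/521560) + 93633926947/184730)) = 104193 + (776444 - (38022/65195 + 93633926947/184730)) = 104193 + (776444 - 1*18782987357273/37056838) = 104193 + (776444 - 18782987357273/37056838) = 104193 + 9989572166799/37056838 = 13850635288533/37056838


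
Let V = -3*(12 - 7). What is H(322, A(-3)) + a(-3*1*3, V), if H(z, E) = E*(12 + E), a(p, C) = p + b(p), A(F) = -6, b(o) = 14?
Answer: -31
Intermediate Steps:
V = -15 (V = -3*5 = -15)
a(p, C) = 14 + p (a(p, C) = p + 14 = 14 + p)
H(322, A(-3)) + a(-3*1*3, V) = -6*(12 - 6) + (14 - 3*1*3) = -6*6 + (14 - 3*3) = -36 + (14 - 9) = -36 + 5 = -31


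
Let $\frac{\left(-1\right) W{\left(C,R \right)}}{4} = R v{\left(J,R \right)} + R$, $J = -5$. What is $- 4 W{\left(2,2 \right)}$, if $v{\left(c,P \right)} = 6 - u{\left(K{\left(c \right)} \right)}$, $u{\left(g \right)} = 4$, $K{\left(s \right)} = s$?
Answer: $96$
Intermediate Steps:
$v{\left(c,P \right)} = 2$ ($v{\left(c,P \right)} = 6 - 4 = 2$)
$W{\left(C,R \right)} = - 12 R$ ($W{\left(C,R \right)} = - 4 \left(R 2 + R\right) = - 4 \left(2 R + R\right) = - 4 \cdot 3 R = - 12 R$)
$- 4 W{\left(2,2 \right)} = - 4 \left(\left(-12\right) 2\right) = \left(-4\right) \left(-24\right) = 96$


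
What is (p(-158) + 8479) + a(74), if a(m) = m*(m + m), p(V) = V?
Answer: 19273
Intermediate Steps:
a(m) = 2*m² (a(m) = m*(2*m) = 2*m²)
(p(-158) + 8479) + a(74) = (-158 + 8479) + 2*74² = 8321 + 2*5476 = 8321 + 10952 = 19273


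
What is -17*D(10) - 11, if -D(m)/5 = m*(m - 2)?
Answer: 6789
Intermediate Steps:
D(m) = -5*m*(-2 + m) (D(m) = -5*m*(m - 2) = -5*m*(-2 + m))
-17*D(10) - 11 = -85*10*(2 - 1*10) - 11 = -85*10*(2 - 10) - 11 = -85*10*(-8) - 11 = -17*(-400) - 11 = 6800 - 11 = 6789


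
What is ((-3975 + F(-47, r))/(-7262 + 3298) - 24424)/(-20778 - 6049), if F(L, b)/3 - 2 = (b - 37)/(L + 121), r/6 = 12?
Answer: 7164144863/7869324872 ≈ 0.91039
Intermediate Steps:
r = 72 (r = 6*12 = 72)
F(L, b) = 6 + 3*(-37 + b)/(121 + L) (F(L, b) = 6 + 3*((b - 37)/(L + 121)) = 6 + 3*((-37 + b)/(121 + L)) = 6 + 3*(-37 + b)/(121 + L))
((-3975 + F(-47, r))/(-7262 + 3298) - 24424)/(-20778 - 6049) = ((-3975 + 3*(205 + 72 + 2*(-47))/(121 - 47))/(-7262 + 3298) - 24424)/(-20778 - 6049) = ((-3975 + 3*(205 + 72 - 94)/74)/(-3964) - 24424)/(-26827) = ((-3975 + 3*(1/74)*183)*(-1/3964) - 24424)*(-1/26827) = ((-3975 + 549/74)*(-1/3964) - 24424)*(-1/26827) = (-293601/74*(-1/3964) - 24424)*(-1/26827) = (293601/293336 - 24424)*(-1/26827) = -7164144863/293336*(-1/26827) = 7164144863/7869324872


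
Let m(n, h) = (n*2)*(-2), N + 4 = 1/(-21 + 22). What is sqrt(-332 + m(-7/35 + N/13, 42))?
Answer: 2*I*sqrt(348855)/65 ≈ 18.174*I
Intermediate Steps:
N = -3 (N = -4 + 1/(-21 + 22) = -4 + 1/1 = -4 + 1 = -3)
m(n, h) = -4*n (m(n, h) = (2*n)*(-2) = -4*n)
sqrt(-332 + m(-7/35 + N/13, 42)) = sqrt(-332 - 4*(-7/35 - 3/13)) = sqrt(-332 - 4*(-7*1/35 - 3*1/13)) = sqrt(-332 - 4*(-1/5 - 3/13)) = sqrt(-332 - 4*(-28/65)) = sqrt(-332 + 112/65) = sqrt(-21468/65) = 2*I*sqrt(348855)/65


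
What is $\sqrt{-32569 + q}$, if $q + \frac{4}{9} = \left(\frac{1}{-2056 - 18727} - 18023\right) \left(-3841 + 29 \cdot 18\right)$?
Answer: $\frac{\sqrt{232411061947372805}}{62349} \approx 7732.1$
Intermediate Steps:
$q = \frac{11188840427578}{187047}$ ($q = - \frac{4}{9} + \left(\frac{1}{-2056 - 18727} - 18023\right) \left(-3841 + 29 \cdot 18\right) = - \frac{4}{9} + \left(\frac{1}{-20783} - 18023\right) \left(-3841 + 522\right) = - \frac{4}{9} + \left(- \frac{1}{20783} - 18023\right) \left(-3319\right) = - \frac{4}{9} - - \frac{1243204501190}{20783} = - \frac{4}{9} + \frac{1243204501190}{20783} = \frac{11188840427578}{187047} \approx 5.9818 \cdot 10^{7}$)
$\sqrt{-32569 + q} = \sqrt{-32569 + \frac{11188840427578}{187047}} = \sqrt{\frac{11182748493835}{187047}} = \frac{\sqrt{232411061947372805}}{62349}$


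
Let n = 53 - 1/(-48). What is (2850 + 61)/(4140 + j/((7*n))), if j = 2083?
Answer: 51859465/73854084 ≈ 0.70219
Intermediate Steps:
n = 2545/48 (n = 53 - 1*(-1/48) = 53 + 1/48 = 2545/48 ≈ 53.021)
(2850 + 61)/(4140 + j/((7*n))) = (2850 + 61)/(4140 + 2083/((7*(2545/48)))) = 2911/(4140 + 2083/(17815/48)) = 2911/(4140 + 2083*(48/17815)) = 2911/(4140 + 99984/17815) = 2911/(73854084/17815) = 2911*(17815/73854084) = 51859465/73854084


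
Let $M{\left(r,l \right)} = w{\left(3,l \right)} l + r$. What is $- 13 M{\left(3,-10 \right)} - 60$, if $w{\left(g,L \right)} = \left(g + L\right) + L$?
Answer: $-2309$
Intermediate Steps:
$w{\left(g,L \right)} = g + 2 L$ ($w{\left(g,L \right)} = \left(L + g\right) + L = g + 2 L$)
$M{\left(r,l \right)} = r + l \left(3 + 2 l\right)$ ($M{\left(r,l \right)} = \left(3 + 2 l\right) l + r = l \left(3 + 2 l\right) + r = r + l \left(3 + 2 l\right)$)
$- 13 M{\left(3,-10 \right)} - 60 = - 13 \left(3 - 10 \left(3 + 2 \left(-10\right)\right)\right) - 60 = - 13 \left(3 - 10 \left(3 - 20\right)\right) - 60 = - 13 \left(3 - -170\right) - 60 = - 13 \left(3 + 170\right) - 60 = \left(-13\right) 173 - 60 = -2249 - 60 = -2309$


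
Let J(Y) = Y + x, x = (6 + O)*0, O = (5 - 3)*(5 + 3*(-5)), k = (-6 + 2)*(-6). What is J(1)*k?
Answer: 24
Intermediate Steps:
k = 24 (k = -4*(-6) = 24)
O = -20 (O = 2*(5 - 15) = 2*(-10) = -20)
x = 0 (x = (6 - 20)*0 = -14*0 = 0)
J(Y) = Y (J(Y) = Y + 0 = Y)
J(1)*k = 1*24 = 24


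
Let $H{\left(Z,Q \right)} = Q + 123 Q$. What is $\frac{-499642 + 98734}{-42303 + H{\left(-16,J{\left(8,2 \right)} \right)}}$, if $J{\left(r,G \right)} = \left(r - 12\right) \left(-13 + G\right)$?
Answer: $\frac{400908}{36847} \approx 10.88$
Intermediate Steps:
$J{\left(r,G \right)} = \left(-13 + G\right) \left(-12 + r\right)$ ($J{\left(r,G \right)} = \left(-12 + r\right) \left(-13 + G\right) = \left(-13 + G\right) \left(-12 + r\right)$)
$H{\left(Z,Q \right)} = 124 Q$
$\frac{-499642 + 98734}{-42303 + H{\left(-16,J{\left(8,2 \right)} \right)}} = \frac{-499642 + 98734}{-42303 + 124 \left(156 - 104 - 24 + 2 \cdot 8\right)} = - \frac{400908}{-42303 + 124 \left(156 - 104 - 24 + 16\right)} = - \frac{400908}{-42303 + 124 \cdot 44} = - \frac{400908}{-42303 + 5456} = - \frac{400908}{-36847} = \left(-400908\right) \left(- \frac{1}{36847}\right) = \frac{400908}{36847}$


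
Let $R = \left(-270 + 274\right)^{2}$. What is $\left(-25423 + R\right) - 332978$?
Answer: $-358385$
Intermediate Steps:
$R = 16$ ($R = 4^{2} = 16$)
$\left(-25423 + R\right) - 332978 = \left(-25423 + 16\right) - 332978 = -25407 - 332978 = -358385$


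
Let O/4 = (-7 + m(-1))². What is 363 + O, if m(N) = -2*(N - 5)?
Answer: 463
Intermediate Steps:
m(N) = 10 - 2*N (m(N) = -2*(-5 + N) = 10 - 2*N)
O = 100 (O = 4*(-7 + (10 - 2*(-1)))² = 4*(-7 + (10 + 2))² = 4*(-7 + 12)² = 4*5² = 4*25 = 100)
363 + O = 363 + 100 = 463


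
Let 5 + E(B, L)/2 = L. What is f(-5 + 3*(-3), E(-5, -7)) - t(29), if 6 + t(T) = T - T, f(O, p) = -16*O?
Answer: 230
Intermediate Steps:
E(B, L) = -10 + 2*L
t(T) = -6 (t(T) = -6 + (T - T) = -6 + 0 = -6)
f(-5 + 3*(-3), E(-5, -7)) - t(29) = -16*(-5 + 3*(-3)) - 1*(-6) = -16*(-5 - 9) + 6 = -16*(-14) + 6 = 224 + 6 = 230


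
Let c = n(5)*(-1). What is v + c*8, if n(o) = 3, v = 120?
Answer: 96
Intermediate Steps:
c = -3 (c = 3*(-1) = -3)
v + c*8 = 120 - 3*8 = 120 - 24 = 96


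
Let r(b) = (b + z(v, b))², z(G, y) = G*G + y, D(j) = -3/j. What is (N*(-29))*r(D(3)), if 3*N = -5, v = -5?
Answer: 76705/3 ≈ 25568.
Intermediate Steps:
N = -5/3 (N = (⅓)*(-5) = -5/3 ≈ -1.6667)
z(G, y) = y + G² (z(G, y) = G² + y = y + G²)
r(b) = (25 + 2*b)² (r(b) = (b + (b + (-5)²))² = (b + (b + 25))² = (b + (25 + b))² = (25 + 2*b)²)
(N*(-29))*r(D(3)) = (-5/3*(-29))*(25 + 2*(-3/3))² = 145*(25 + 2*(-3*⅓))²/3 = 145*(25 + 2*(-1))²/3 = 145*(25 - 2)²/3 = (145/3)*23² = (145/3)*529 = 76705/3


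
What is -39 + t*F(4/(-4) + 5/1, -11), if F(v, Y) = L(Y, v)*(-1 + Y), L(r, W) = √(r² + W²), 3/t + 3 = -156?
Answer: -39 + 12*√137/53 ≈ -36.350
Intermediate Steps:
t = -1/53 (t = 3/(-3 - 156) = 3/(-159) = 3*(-1/159) = -1/53 ≈ -0.018868)
L(r, W) = √(W² + r²)
F(v, Y) = √(Y² + v²)*(-1 + Y) (F(v, Y) = √(v² + Y²)*(-1 + Y) = √(Y² + v²)*(-1 + Y))
-39 + t*F(4/(-4) + 5/1, -11) = -39 - √((-11)² + (4/(-4) + 5/1)²)*(-1 - 11)/53 = -39 - √(121 + (4*(-¼) + 5*1)²)*(-12)/53 = -39 - √(121 + (-1 + 5)²)*(-12)/53 = -39 - √(121 + 4²)*(-12)/53 = -39 - √(121 + 16)*(-12)/53 = -39 - √137*(-12)/53 = -39 - (-12)*√137/53 = -39 + 12*√137/53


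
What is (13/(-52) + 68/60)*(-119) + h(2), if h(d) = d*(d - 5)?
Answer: -6667/60 ≈ -111.12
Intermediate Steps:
h(d) = d*(-5 + d)
(13/(-52) + 68/60)*(-119) + h(2) = (13/(-52) + 68/60)*(-119) + 2*(-5 + 2) = (13*(-1/52) + 68*(1/60))*(-119) + 2*(-3) = (-¼ + 17/15)*(-119) - 6 = (53/60)*(-119) - 6 = -6307/60 - 6 = -6667/60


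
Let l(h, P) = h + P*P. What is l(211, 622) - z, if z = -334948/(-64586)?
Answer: 12500291361/32293 ≈ 3.8709e+5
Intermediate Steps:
l(h, P) = h + P²
z = 167474/32293 (z = -334948*(-1/64586) = 167474/32293 ≈ 5.1861)
l(211, 622) - z = (211 + 622²) - 1*167474/32293 = (211 + 386884) - 167474/32293 = 387095 - 167474/32293 = 12500291361/32293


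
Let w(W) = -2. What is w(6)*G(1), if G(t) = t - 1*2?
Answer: 2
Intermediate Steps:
G(t) = -2 + t (G(t) = t - 2 = -2 + t)
w(6)*G(1) = -2*(-2 + 1) = -2*(-1) = 2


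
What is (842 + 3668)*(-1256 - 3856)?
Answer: -23055120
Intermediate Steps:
(842 + 3668)*(-1256 - 3856) = 4510*(-5112) = -23055120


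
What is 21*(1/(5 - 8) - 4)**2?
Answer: 1183/3 ≈ 394.33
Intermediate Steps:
21*(1/(5 - 8) - 4)**2 = 21*(1/(-3) - 4)**2 = 21*(-1/3 - 4)**2 = 21*(-13/3)**2 = 21*(169/9) = 1183/3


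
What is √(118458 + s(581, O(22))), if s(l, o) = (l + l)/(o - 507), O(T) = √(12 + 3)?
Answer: √(118458 - 1162/(507 - √15)) ≈ 344.17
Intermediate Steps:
O(T) = √15
s(l, o) = 2*l/(-507 + o) (s(l, o) = (2*l)/(-507 + o) = 2*l/(-507 + o))
√(118458 + s(581, O(22))) = √(118458 + 2*581/(-507 + √15)) = √(118458 + 1162/(-507 + √15))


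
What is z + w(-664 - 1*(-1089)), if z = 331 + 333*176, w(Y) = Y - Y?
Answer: 58939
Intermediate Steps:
w(Y) = 0
z = 58939 (z = 331 + 58608 = 58939)
z + w(-664 - 1*(-1089)) = 58939 + 0 = 58939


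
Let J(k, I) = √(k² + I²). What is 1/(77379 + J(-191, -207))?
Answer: 77379/5987430311 - √79330/5987430311 ≈ 1.2877e-5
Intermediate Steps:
J(k, I) = √(I² + k²)
1/(77379 + J(-191, -207)) = 1/(77379 + √((-207)² + (-191)²)) = 1/(77379 + √(42849 + 36481)) = 1/(77379 + √79330)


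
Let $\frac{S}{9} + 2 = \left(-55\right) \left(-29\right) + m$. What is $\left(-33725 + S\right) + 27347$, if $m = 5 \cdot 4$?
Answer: $8139$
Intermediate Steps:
$m = 20$
$S = 14517$ ($S = -18 + 9 \left(\left(-55\right) \left(-29\right) + 20\right) = -18 + 9 \left(1595 + 20\right) = -18 + 9 \cdot 1615 = -18 + 14535 = 14517$)
$\left(-33725 + S\right) + 27347 = \left(-33725 + 14517\right) + 27347 = -19208 + 27347 = 8139$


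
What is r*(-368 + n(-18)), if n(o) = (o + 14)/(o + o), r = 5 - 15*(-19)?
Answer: -960190/9 ≈ -1.0669e+5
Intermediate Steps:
r = 290 (r = 5 + 285 = 290)
n(o) = (14 + o)/(2*o) (n(o) = (14 + o)/((2*o)) = (14 + o)*(1/(2*o)) = (14 + o)/(2*o))
r*(-368 + n(-18)) = 290*(-368 + (1/2)*(14 - 18)/(-18)) = 290*(-368 + (1/2)*(-1/18)*(-4)) = 290*(-368 + 1/9) = 290*(-3311/9) = -960190/9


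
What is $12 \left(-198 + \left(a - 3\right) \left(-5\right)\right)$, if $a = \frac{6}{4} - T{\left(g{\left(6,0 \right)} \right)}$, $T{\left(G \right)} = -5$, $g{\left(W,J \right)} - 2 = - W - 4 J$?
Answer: $-2586$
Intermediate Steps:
$g{\left(W,J \right)} = 2 - W - 4 J$ ($g{\left(W,J \right)} = 2 - \left(W + 4 J\right) = 2 - W - 4 J$)
$a = \frac{13}{2}$ ($a = \frac{6}{4} - -5 = 6 \cdot \frac{1}{4} + 5 = \frac{3}{2} + 5 = \frac{13}{2} \approx 6.5$)
$12 \left(-198 + \left(a - 3\right) \left(-5\right)\right) = 12 \left(-198 + \left(\frac{13}{2} - 3\right) \left(-5\right)\right) = 12 \left(-198 + \frac{7}{2} \left(-5\right)\right) = 12 \left(-198 - \frac{35}{2}\right) = 12 \left(- \frac{431}{2}\right) = -2586$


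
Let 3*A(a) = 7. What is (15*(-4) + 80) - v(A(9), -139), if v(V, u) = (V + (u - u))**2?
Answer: 131/9 ≈ 14.556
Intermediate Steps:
A(a) = 7/3 (A(a) = (1/3)*7 = 7/3)
v(V, u) = V**2 (v(V, u) = (V + 0)**2 = V**2)
(15*(-4) + 80) - v(A(9), -139) = (15*(-4) + 80) - (7/3)**2 = (-60 + 80) - 1*49/9 = 20 - 49/9 = 131/9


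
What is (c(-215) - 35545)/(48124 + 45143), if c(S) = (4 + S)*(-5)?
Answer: -34490/93267 ≈ -0.36980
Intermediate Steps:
c(S) = -20 - 5*S
(c(-215) - 35545)/(48124 + 45143) = ((-20 - 5*(-215)) - 35545)/(48124 + 45143) = ((-20 + 1075) - 35545)/93267 = (1055 - 35545)*(1/93267) = -34490*1/93267 = -34490/93267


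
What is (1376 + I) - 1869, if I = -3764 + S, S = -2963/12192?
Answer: -51904307/12192 ≈ -4257.2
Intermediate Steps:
S = -2963/12192 (S = -2963*1/12192 = -2963/12192 ≈ -0.24303)
I = -45893651/12192 (I = -3764 - 2963/12192 = -45893651/12192 ≈ -3764.2)
(1376 + I) - 1869 = (1376 - 45893651/12192) - 1869 = -29117459/12192 - 1869 = -51904307/12192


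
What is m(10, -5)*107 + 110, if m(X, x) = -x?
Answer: 645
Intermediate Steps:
m(10, -5)*107 + 110 = -1*(-5)*107 + 110 = 5*107 + 110 = 535 + 110 = 645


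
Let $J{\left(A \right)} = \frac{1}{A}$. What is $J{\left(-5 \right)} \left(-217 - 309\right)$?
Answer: $\frac{526}{5} \approx 105.2$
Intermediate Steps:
$J{\left(-5 \right)} \left(-217 - 309\right) = \frac{-217 - 309}{-5} = \left(- \frac{1}{5}\right) \left(-526\right) = \frac{526}{5}$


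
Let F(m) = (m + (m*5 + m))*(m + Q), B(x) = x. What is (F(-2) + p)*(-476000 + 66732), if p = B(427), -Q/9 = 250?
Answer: -13078158940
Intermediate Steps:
Q = -2250 (Q = -9*250 = -2250)
p = 427
F(m) = 7*m*(-2250 + m) (F(m) = (m + (m*5 + m))*(m - 2250) = (m + (5*m + m))*(-2250 + m) = (m + 6*m)*(-2250 + m) = (7*m)*(-2250 + m) = 7*m*(-2250 + m))
(F(-2) + p)*(-476000 + 66732) = (7*(-2)*(-2250 - 2) + 427)*(-476000 + 66732) = (7*(-2)*(-2252) + 427)*(-409268) = (31528 + 427)*(-409268) = 31955*(-409268) = -13078158940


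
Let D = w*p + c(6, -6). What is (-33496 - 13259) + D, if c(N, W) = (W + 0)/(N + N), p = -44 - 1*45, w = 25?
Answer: -97961/2 ≈ -48981.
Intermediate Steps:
p = -89 (p = -44 - 45 = -89)
c(N, W) = W/(2*N) (c(N, W) = W/((2*N)) = W*(1/(2*N)) = W/(2*N))
D = -4451/2 (D = 25*(-89) + (½)*(-6)/6 = -2225 + (½)*(-6)*(⅙) = -2225 - ½ = -4451/2 ≈ -2225.5)
(-33496 - 13259) + D = (-33496 - 13259) - 4451/2 = -46755 - 4451/2 = -97961/2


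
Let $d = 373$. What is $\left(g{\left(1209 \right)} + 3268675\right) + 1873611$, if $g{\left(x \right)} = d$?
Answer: $5142659$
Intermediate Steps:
$g{\left(x \right)} = 373$
$\left(g{\left(1209 \right)} + 3268675\right) + 1873611 = \left(373 + 3268675\right) + 1873611 = 3269048 + 1873611 = 5142659$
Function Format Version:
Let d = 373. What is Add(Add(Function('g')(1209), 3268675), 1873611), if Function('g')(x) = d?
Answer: 5142659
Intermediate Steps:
Function('g')(x) = 373
Add(Add(Function('g')(1209), 3268675), 1873611) = Add(Add(373, 3268675), 1873611) = Add(3269048, 1873611) = 5142659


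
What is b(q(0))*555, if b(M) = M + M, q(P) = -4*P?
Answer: 0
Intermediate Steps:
b(M) = 2*M
b(q(0))*555 = (2*(-4*0))*555 = (2*0)*555 = 0*555 = 0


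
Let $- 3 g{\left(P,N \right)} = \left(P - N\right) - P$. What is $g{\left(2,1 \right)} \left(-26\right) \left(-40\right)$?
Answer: $\frac{1040}{3} \approx 346.67$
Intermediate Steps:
$g{\left(P,N \right)} = \frac{N}{3}$ ($g{\left(P,N \right)} = - \frac{\left(P - N\right) - P}{3} = - \frac{\left(-1\right) N}{3} = \frac{N}{3}$)
$g{\left(2,1 \right)} \left(-26\right) \left(-40\right) = \frac{1}{3} \cdot 1 \left(-26\right) \left(-40\right) = \frac{1}{3} \left(-26\right) \left(-40\right) = \left(- \frac{26}{3}\right) \left(-40\right) = \frac{1040}{3}$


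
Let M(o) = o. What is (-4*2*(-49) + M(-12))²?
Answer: 144400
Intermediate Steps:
(-4*2*(-49) + M(-12))² = (-4*2*(-49) - 12)² = (-8*(-49) - 12)² = (392 - 12)² = 380² = 144400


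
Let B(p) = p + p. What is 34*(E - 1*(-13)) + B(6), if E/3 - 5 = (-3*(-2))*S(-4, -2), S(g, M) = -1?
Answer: 352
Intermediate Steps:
B(p) = 2*p
E = -3 (E = 15 + 3*(-3*(-2)*(-1)) = 15 + 3*(6*(-1)) = 15 + 3*(-6) = 15 - 18 = -3)
34*(E - 1*(-13)) + B(6) = 34*(-3 - 1*(-13)) + 2*6 = 34*(-3 + 13) + 12 = 34*10 + 12 = 340 + 12 = 352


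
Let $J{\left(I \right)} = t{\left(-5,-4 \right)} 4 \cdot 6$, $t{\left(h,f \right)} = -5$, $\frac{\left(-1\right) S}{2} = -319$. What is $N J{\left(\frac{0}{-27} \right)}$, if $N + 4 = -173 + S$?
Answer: $-55320$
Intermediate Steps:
$S = 638$ ($S = \left(-2\right) \left(-319\right) = 638$)
$N = 461$ ($N = -4 + \left(-173 + 638\right) = -4 + 465 = 461$)
$J{\left(I \right)} = -120$ ($J{\left(I \right)} = \left(-5\right) 4 \cdot 6 = \left(-20\right) 6 = -120$)
$N J{\left(\frac{0}{-27} \right)} = 461 \left(-120\right) = -55320$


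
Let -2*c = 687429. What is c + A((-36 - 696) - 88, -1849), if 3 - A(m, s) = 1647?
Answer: -690717/2 ≈ -3.4536e+5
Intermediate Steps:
c = -687429/2 (c = -½*687429 = -687429/2 ≈ -3.4371e+5)
A(m, s) = -1644 (A(m, s) = 3 - 1*1647 = 3 - 1647 = -1644)
c + A((-36 - 696) - 88, -1849) = -687429/2 - 1644 = -690717/2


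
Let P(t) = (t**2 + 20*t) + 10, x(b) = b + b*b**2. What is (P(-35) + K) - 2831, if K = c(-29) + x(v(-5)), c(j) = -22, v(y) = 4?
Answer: -2250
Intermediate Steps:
x(b) = b + b**3
P(t) = 10 + t**2 + 20*t
K = 46 (K = -22 + (4 + 4**3) = -22 + (4 + 64) = -22 + 68 = 46)
(P(-35) + K) - 2831 = ((10 + (-35)**2 + 20*(-35)) + 46) - 2831 = ((10 + 1225 - 700) + 46) - 2831 = (535 + 46) - 2831 = 581 - 2831 = -2250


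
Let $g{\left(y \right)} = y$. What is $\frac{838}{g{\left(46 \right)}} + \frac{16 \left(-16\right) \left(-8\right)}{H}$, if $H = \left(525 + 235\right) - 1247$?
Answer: $\frac{156949}{11201} \approx 14.012$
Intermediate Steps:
$H = -487$ ($H = 760 - 1247 = -487$)
$\frac{838}{g{\left(46 \right)}} + \frac{16 \left(-16\right) \left(-8\right)}{H} = \frac{838}{46} + \frac{16 \left(-16\right) \left(-8\right)}{-487} = 838 \cdot \frac{1}{46} + \left(-256\right) \left(-8\right) \left(- \frac{1}{487}\right) = \frac{419}{23} + 2048 \left(- \frac{1}{487}\right) = \frac{419}{23} - \frac{2048}{487} = \frac{156949}{11201}$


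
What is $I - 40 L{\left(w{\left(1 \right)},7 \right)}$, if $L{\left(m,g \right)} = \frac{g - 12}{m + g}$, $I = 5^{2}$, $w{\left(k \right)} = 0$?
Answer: $\frac{375}{7} \approx 53.571$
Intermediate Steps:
$I = 25$
$L{\left(m,g \right)} = \frac{-12 + g}{g + m}$
$I - 40 L{\left(w{\left(1 \right)},7 \right)} = 25 - 40 \frac{-12 + 7}{7 + 0} = 25 - 40 \cdot \frac{1}{7} \left(-5\right) = 25 - - \frac{200}{7} = 25 + \frac{200}{7} = \frac{375}{7}$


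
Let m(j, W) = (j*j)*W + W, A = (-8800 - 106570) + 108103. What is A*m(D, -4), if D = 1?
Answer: 58136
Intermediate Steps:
A = -7267 (A = -115370 + 108103 = -7267)
m(j, W) = W + W*j² (m(j, W) = j²*W + W = W*j² + W = W + W*j²)
A*m(D, -4) = -(-29068)*(1 + 1²) = -(-29068)*(1 + 1) = -(-29068)*2 = -7267*(-8) = 58136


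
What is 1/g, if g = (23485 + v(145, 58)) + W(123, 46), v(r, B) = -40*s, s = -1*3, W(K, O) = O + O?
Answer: 1/23697 ≈ 4.2199e-5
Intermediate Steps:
W(K, O) = 2*O
s = -3
v(r, B) = 120 (v(r, B) = -40*(-3) = 120)
g = 23697 (g = (23485 + 120) + 2*46 = 23605 + 92 = 23697)
1/g = 1/23697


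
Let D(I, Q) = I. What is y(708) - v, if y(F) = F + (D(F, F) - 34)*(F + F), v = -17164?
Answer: 972256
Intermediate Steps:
y(F) = F + 2*F*(-34 + F) (y(F) = F + (F - 34)*(F + F) = F + (-34 + F)*(2*F) = F + 2*F*(-34 + F))
y(708) - v = 708*(-67 + 2*708) - 1*(-17164) = 708*(-67 + 1416) + 17164 = 708*1349 + 17164 = 955092 + 17164 = 972256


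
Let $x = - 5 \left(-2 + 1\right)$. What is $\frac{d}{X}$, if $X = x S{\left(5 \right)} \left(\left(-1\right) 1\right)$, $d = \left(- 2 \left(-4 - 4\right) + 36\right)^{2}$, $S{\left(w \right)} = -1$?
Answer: $\frac{2704}{5} \approx 540.8$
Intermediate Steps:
$x = 5$ ($x = \left(-5\right) \left(-1\right) = 5$)
$d = 2704$ ($d = \left(\left(-2\right) \left(-8\right) + 36\right)^{2} = \left(16 + 36\right)^{2} = 52^{2} = 2704$)
$X = 5$ ($X = 5 \left(-1\right) \left(\left(-1\right) 1\right) = \left(-5\right) \left(-1\right) = 5$)
$\frac{d}{X} = \frac{2704}{5}$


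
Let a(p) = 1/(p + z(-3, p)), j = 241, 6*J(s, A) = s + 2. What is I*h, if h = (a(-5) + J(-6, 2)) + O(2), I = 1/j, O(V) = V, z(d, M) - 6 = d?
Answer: 5/1446 ≈ 0.0034578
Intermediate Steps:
J(s, A) = ⅓ + s/6 (J(s, A) = (s + 2)/6 = (2 + s)/6 = ⅓ + s/6)
z(d, M) = 6 + d
a(p) = 1/(3 + p) (a(p) = 1/(p + (6 - 3)) = 1/(p + 3) = 1/(3 + p))
I = 1/241 ≈ 0.0041494
h = ⅚ (h = (1/(3 - 5) + (⅓ + (⅙)*(-6))) + 2 = (1/(-2) + (⅓ - 1)) + 2 = (-½ - ⅔) + 2 = -7/6 + 2 = ⅚ ≈ 0.83333)
I*h = (1/241)*(⅚) = 5/1446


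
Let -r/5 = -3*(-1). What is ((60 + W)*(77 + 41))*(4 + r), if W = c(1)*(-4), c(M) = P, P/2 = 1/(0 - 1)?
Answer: -88264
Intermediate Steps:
P = -2 (P = 2/(0 - 1) = 2/(-1) = 2*(-1) = -2)
c(M) = -2
W = 8 (W = -2*(-4) = 8)
r = -15 (r = -(-15)*(-1) = -5*3 = -15)
((60 + W)*(77 + 41))*(4 + r) = ((60 + 8)*(77 + 41))*(4 - 15) = (68*118)*(-11) = 8024*(-11) = -88264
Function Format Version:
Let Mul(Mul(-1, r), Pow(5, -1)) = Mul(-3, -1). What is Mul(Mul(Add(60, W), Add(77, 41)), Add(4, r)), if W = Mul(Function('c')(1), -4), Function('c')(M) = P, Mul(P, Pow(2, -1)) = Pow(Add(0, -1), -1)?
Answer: -88264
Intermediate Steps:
P = -2 (P = Mul(2, Pow(Add(0, -1), -1)) = Mul(2, Pow(-1, -1)) = Mul(2, -1) = -2)
Function('c')(M) = -2
W = 8 (W = Mul(-2, -4) = 8)
r = -15 (r = Mul(-5, Mul(-3, -1)) = Mul(-5, 3) = -15)
Mul(Mul(Add(60, W), Add(77, 41)), Add(4, r)) = Mul(Mul(Add(60, 8), Add(77, 41)), Add(4, -15)) = Mul(Mul(68, 118), -11) = Mul(8024, -11) = -88264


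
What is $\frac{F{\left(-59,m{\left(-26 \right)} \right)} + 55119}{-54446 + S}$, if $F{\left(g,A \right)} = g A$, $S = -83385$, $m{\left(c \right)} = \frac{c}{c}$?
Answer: $- \frac{55060}{137831} \approx -0.39947$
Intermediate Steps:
$m{\left(c \right)} = 1$
$F{\left(g,A \right)} = A g$
$\frac{F{\left(-59,m{\left(-26 \right)} \right)} + 55119}{-54446 + S} = \frac{1 \left(-59\right) + 55119}{-54446 - 83385} = \frac{-59 + 55119}{-137831} = 55060 \left(- \frac{1}{137831}\right) = - \frac{55060}{137831}$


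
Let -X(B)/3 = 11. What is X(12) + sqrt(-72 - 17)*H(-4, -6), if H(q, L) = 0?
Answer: -33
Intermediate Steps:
X(B) = -33 (X(B) = -3*11 = -33)
X(12) + sqrt(-72 - 17)*H(-4, -6) = -33 + sqrt(-72 - 17)*0 = -33 + sqrt(-89)*0 = -33 + (I*sqrt(89))*0 = -33 + 0 = -33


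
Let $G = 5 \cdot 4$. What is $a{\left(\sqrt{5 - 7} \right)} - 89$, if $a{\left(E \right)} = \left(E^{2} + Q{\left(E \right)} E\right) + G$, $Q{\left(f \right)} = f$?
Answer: $-73$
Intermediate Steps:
$G = 20$
$a{\left(E \right)} = 20 + 2 E^{2}$ ($a{\left(E \right)} = \left(E^{2} + E E\right) + 20 = \left(E^{2} + E^{2}\right) + 20 = 2 E^{2} + 20 = 20 + 2 E^{2}$)
$a{\left(\sqrt{5 - 7} \right)} - 89 = \left(20 + 2 \left(\sqrt{5 - 7}\right)^{2}\right) - 89 = \left(20 + 2 \left(\sqrt{-2}\right)^{2}\right) - 89 = \left(20 + 2 \left(i \sqrt{2}\right)^{2}\right) - 89 = \left(20 + 2 \left(-2\right)\right) - 89 = \left(20 - 4\right) - 89 = 16 - 89 = -73$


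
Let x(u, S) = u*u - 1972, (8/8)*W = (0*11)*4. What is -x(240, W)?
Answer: -55628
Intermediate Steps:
W = 0 (W = (0*11)*4 = 0*4 = 0)
x(u, S) = -1972 + u² (x(u, S) = u² - 1972 = -1972 + u²)
-x(240, W) = -(-1972 + 240²) = -(-1972 + 57600) = -1*55628 = -55628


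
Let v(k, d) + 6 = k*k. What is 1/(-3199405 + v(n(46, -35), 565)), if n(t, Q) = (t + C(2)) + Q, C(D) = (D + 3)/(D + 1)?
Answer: -9/28793255 ≈ -3.1257e-7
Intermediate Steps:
C(D) = (3 + D)/(1 + D)
n(t, Q) = 5/3 + Q + t (n(t, Q) = (t + (3 + 2)/(1 + 2)) + Q = (t + 5/3) + Q = (5/3 + t) + Q = 5/3 + Q + t)
v(k, d) = -6 + k² (v(k, d) = -6 + k*k = -6 + k²)
1/(-3199405 + v(n(46, -35), 565)) = 1/(-3199405 + (-6 + (5/3 - 35 + 46)²)) = 1/(-3199405 + (-6 + (38/3)²)) = 1/(-3199405 + (-6 + 1444/9)) = 1/(-3199405 + 1390/9) = 1/(-28793255/9) = -9/28793255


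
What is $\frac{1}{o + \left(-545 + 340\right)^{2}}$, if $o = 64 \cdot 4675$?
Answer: $\frac{1}{341225} \approx 2.9306 \cdot 10^{-6}$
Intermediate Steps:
$o = 299200$
$\frac{1}{o + \left(-545 + 340\right)^{2}} = \frac{1}{299200 + \left(-545 + 340\right)^{2}} = \frac{1}{299200 + \left(-205\right)^{2}} = \frac{1}{299200 + 42025} = \frac{1}{341225}$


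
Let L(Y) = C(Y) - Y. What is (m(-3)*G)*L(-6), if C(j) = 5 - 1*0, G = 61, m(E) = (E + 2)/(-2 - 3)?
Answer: 671/5 ≈ 134.20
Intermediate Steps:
m(E) = -⅖ - E/5 (m(E) = (2 + E)/(-5) = (2 + E)*(-⅕) = -⅖ - E/5)
C(j) = 5 (C(j) = 5 + 0 = 5)
L(Y) = 5 - Y
(m(-3)*G)*L(-6) = ((-⅖ - ⅕*(-3))*61)*(5 - 1*(-6)) = ((-⅖ + ⅗)*61)*(5 + 6) = ((⅕)*61)*11 = (61/5)*11 = 671/5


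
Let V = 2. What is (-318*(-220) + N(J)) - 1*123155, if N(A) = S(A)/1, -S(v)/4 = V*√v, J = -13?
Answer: -53195 - 8*I*√13 ≈ -53195.0 - 28.844*I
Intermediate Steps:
S(v) = -8*√v
N(A) = -8*√A (N(A) = -8*√A/1 = -8*√A*1 = -8*√A)
(-318*(-220) + N(J)) - 1*123155 = (-318*(-220) - 8*I*√13) - 1*123155 = (69960 - 8*I*√13) - 123155 = -53195 - 8*I*√13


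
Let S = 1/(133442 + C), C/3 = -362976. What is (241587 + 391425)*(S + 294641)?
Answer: 89104462593265650/477743 ≈ 1.8651e+11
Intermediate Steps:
C = -1088928 (C = 3*(-362976) = -1088928)
S = -1/955486 (S = 1/(133442 - 1088928) = 1/(-955486) = -1/955486 ≈ -1.0466e-6)
(241587 + 391425)*(S + 294641) = (241587 + 391425)*(-1/955486 + 294641) = 633012*(281525350525/955486) = 89104462593265650/477743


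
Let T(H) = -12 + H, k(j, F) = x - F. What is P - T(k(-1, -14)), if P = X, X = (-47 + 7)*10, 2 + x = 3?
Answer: -403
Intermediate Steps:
x = 1 (x = -2 + 3 = 1)
X = -400 (X = -40*10 = -400)
k(j, F) = 1 - F
P = -400
P - T(k(-1, -14)) = -400 - (-12 + (1 - 1*(-14))) = -400 - (-12 + (1 + 14)) = -400 - (-12 + 15) = -400 - 1*3 = -400 - 3 = -403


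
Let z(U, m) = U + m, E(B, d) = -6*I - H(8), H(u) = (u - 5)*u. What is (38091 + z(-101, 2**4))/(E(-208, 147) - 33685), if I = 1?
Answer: -62/55 ≈ -1.1273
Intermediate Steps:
H(u) = u*(-5 + u) (H(u) = (-5 + u)*u = u*(-5 + u))
E(B, d) = -30 (E(B, d) = -6*1 - 8*(-5 + 8) = -6 - 8*3 = -6 - 1*24 = -6 - 24 = -30)
(38091 + z(-101, 2**4))/(E(-208, 147) - 33685) = (38091 + (-101 + 2**4))/(-30 - 33685) = (38091 + (-101 + 16))/(-33715) = (38091 - 85)*(-1/33715) = 38006*(-1/33715) = -62/55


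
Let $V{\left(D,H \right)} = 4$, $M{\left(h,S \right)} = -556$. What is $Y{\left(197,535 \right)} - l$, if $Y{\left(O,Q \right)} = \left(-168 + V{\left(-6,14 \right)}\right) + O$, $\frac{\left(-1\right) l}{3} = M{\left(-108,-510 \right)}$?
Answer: $-1635$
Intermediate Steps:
$l = 1668$ ($l = \left(-3\right) \left(-556\right) = 1668$)
$Y{\left(O,Q \right)} = -164 + O$ ($Y{\left(O,Q \right)} = \left(-168 + 4\right) + O = -164 + O$)
$Y{\left(197,535 \right)} - l = \left(-164 + 197\right) - 1668 = 33 - 1668 = -1635$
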